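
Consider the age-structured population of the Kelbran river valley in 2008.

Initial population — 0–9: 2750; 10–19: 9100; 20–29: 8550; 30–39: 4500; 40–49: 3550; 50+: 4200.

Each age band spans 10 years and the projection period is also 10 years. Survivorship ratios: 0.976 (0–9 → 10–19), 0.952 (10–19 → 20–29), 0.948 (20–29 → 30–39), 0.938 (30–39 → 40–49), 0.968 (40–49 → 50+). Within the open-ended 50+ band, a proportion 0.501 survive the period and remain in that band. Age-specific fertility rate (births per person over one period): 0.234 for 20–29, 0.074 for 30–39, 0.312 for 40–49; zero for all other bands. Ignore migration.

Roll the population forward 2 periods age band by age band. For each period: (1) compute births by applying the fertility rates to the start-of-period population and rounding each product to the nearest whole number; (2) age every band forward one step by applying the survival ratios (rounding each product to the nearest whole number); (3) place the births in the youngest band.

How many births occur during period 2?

[period 1]
Births: 8550 × 0.234 = 2001 ; 4500 × 0.074 = 333 ; 3550 × 0.312 = 1108 → total 3442
10–19: 2750 × 0.976 = 2684
20–29: 9100 × 0.952 = 8663
30–39: 8550 × 0.948 = 8105
40–49: 4500 × 0.938 = 4221
50+: 3550 × 0.968 + 4200 × 0.501 = 3436 + 2104 = 5540
Population now: 0–9=3442, 10–19=2684, 20–29=8663, 30–39=8105, 40–49=4221, 50+=5540
[period 2]
Births: 8663 × 0.234 = 2027 ; 8105 × 0.074 = 600 ; 4221 × 0.312 = 1317 → total 3944
10–19: 3442 × 0.976 = 3359
20–29: 2684 × 0.952 = 2555
30–39: 8663 × 0.948 = 8213
40–49: 8105 × 0.938 = 7602
50+: 4221 × 0.968 + 5540 × 0.501 = 4086 + 2776 = 6862
Population now: 0–9=3944, 10–19=3359, 20–29=2555, 30–39=8213, 40–49=7602, 50+=6862

3944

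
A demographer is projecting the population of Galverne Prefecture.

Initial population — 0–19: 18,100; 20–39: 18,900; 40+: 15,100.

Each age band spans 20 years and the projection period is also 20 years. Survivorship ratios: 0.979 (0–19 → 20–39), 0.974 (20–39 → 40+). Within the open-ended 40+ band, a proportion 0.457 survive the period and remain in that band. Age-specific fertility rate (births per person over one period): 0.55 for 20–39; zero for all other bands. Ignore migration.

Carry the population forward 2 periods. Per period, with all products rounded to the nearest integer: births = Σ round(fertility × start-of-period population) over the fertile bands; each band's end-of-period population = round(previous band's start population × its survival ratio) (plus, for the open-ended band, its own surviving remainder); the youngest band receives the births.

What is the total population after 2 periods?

Period 1.
Births: 18900 × 0.55 = 10395
20–39: 18100 × 0.979 = 17720
40+: 18900 × 0.974 + 15100 × 0.457 = 18409 + 6901 = 25310
End of period: [10395, 17720, 25310]
Period 2.
Births: 17720 × 0.55 = 9746
20–39: 10395 × 0.979 = 10177
40+: 17720 × 0.974 + 25310 × 0.457 = 17259 + 11567 = 28826
End of period: [9746, 10177, 28826]
Total after period 2: 9746 + 10177 + 28826 = 48749

48749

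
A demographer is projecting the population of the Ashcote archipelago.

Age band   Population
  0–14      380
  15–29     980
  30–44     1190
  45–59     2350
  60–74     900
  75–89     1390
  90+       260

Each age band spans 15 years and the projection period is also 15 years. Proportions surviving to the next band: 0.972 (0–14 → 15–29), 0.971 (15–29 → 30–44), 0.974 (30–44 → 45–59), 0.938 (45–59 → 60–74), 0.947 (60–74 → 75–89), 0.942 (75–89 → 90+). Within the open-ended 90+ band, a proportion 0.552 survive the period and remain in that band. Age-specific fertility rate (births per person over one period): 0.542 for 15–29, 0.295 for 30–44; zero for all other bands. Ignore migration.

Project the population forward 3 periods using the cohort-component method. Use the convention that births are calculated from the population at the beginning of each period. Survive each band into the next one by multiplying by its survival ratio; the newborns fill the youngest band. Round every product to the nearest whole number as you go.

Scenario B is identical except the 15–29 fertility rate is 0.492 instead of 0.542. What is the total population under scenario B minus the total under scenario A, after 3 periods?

-128

Numbering the groups 1..7 from youngest to oldest:
Period 1.
Births: 980 * 0.542 = 531 ; 1190 * 0.295 = 351 ⇒ total 882
Group 2: 380 * 0.972 = 369
Group 3: 980 * 0.971 = 952
Group 4: 1190 * 0.974 = 1159
Group 5: 2350 * 0.938 = 2204
Group 6: 900 * 0.947 = 852
Group 7: 1390 * 0.942 + 260 * 0.552 = 1309 + 144 = 1453
Population now: 0–14=882, 15–29=369, 30–44=952, 45–59=1159, 60–74=2204, 75–89=852, 90+=1453
Period 2.
Births: 369 * 0.542 = 200 ; 952 * 0.295 = 281 ⇒ total 481
Group 2: 882 * 0.972 = 857
Group 3: 369 * 0.971 = 358
Group 4: 952 * 0.974 = 927
Group 5: 1159 * 0.938 = 1087
Group 6: 2204 * 0.947 = 2087
Group 7: 852 * 0.942 + 1453 * 0.552 = 803 + 802 = 1605
Population now: 0–14=481, 15–29=857, 30–44=358, 45–59=927, 60–74=1087, 75–89=2087, 90+=1605
Period 3.
Births: 857 * 0.542 = 464 ; 358 * 0.295 = 106 ⇒ total 570
Group 2: 481 * 0.972 = 468
Group 3: 857 * 0.971 = 832
Group 4: 358 * 0.974 = 349
Group 5: 927 * 0.938 = 870
Group 6: 1087 * 0.947 = 1029
Group 7: 2087 * 0.942 + 1605 * 0.552 = 1966 + 886 = 2852
Population now: 0–14=570, 15–29=468, 30–44=832, 45–59=349, 60–74=870, 75–89=1029, 90+=2852
Scenario A total after 3 periods: 6970
Scenario B projection —
Period 1.
Births: 980 * 0.492 = 482 ; 1190 * 0.295 = 351 ⇒ total 833
Group 2: 380 * 0.972 = 369
Group 3: 980 * 0.971 = 952
Group 4: 1190 * 0.974 = 1159
Group 5: 2350 * 0.938 = 2204
Group 6: 900 * 0.947 = 852
Group 7: 1390 * 0.942 + 260 * 0.552 = 1309 + 144 = 1453
Population now: 0–14=833, 15–29=369, 30–44=952, 45–59=1159, 60–74=2204, 75–89=852, 90+=1453
Period 2.
Births: 369 * 0.492 = 182 ; 952 * 0.295 = 281 ⇒ total 463
Group 2: 833 * 0.972 = 810
Group 3: 369 * 0.971 = 358
Group 4: 952 * 0.974 = 927
Group 5: 1159 * 0.938 = 1087
Group 6: 2204 * 0.947 = 2087
Group 7: 852 * 0.942 + 1453 * 0.552 = 803 + 802 = 1605
Population now: 0–14=463, 15–29=810, 30–44=358, 45–59=927, 60–74=1087, 75–89=2087, 90+=1605
Period 3.
Births: 810 * 0.492 = 399 ; 358 * 0.295 = 106 ⇒ total 505
Group 2: 463 * 0.972 = 450
Group 3: 810 * 0.971 = 787
Group 4: 358 * 0.974 = 349
Group 5: 927 * 0.938 = 870
Group 6: 1087 * 0.947 = 1029
Group 7: 2087 * 0.942 + 1605 * 0.552 = 1966 + 886 = 2852
Population now: 0–14=505, 15–29=450, 30–44=787, 45–59=349, 60–74=870, 75–89=1029, 90+=2852
Scenario B total after 3 periods: 6842
Difference B − A = 6842 − 6970 = -128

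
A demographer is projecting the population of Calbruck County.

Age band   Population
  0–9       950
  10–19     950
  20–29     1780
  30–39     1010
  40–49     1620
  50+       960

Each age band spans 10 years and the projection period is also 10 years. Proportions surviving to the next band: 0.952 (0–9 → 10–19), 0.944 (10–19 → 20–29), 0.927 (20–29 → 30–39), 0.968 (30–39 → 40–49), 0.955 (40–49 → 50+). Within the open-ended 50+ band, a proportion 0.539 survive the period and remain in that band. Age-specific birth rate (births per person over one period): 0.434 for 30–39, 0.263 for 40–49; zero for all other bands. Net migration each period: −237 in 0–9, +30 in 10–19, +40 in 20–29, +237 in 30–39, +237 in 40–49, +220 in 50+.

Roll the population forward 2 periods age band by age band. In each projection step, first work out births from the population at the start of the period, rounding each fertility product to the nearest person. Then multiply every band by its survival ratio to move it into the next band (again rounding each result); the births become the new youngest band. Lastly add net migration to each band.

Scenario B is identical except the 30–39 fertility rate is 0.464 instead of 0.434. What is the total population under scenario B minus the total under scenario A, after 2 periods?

86

After projecting period 1:
Births: 1010 × 0.434 = 438 ; 1620 × 0.263 = 426 ⇒ total 864
10–19: 950 × 0.952 = 904
20–29: 950 × 0.944 = 897
30–39: 1780 × 0.927 = 1650
40–49: 1010 × 0.968 = 978
50+: 1620 × 0.955 + 960 × 0.539 = 1547 + 517 = 2064
Net migration: 0–9 − 237 → 627; 10–19 + 30 → 934; 20–29 + 40 → 937; 30–39 + 237 → 1887; 40–49 + 237 → 1215; 50+ + 220 → 2284
Giving 627 / 934 / 937 / 1887 / 1215 / 2284.
After projecting period 2:
Births: 1887 × 0.434 = 819 ; 1215 × 0.263 = 320 ⇒ total 1139
10–19: 627 × 0.952 = 597
20–29: 934 × 0.944 = 882
30–39: 937 × 0.927 = 869
40–49: 1887 × 0.968 = 1827
50+: 1215 × 0.955 + 2284 × 0.539 = 1160 + 1231 = 2391
Net migration: 0–9 − 237 → 902; 10–19 + 30 → 627; 20–29 + 40 → 922; 30–39 + 237 → 1106; 40–49 + 237 → 2064; 50+ + 220 → 2611
Giving 902 / 627 / 922 / 1106 / 2064 / 2611.
Scenario A total after 2 periods: 8232
Scenario B projection —
After projecting period 1:
Births: 1010 × 0.464 = 469 ; 1620 × 0.263 = 426 ⇒ total 895
10–19: 950 × 0.952 = 904
20–29: 950 × 0.944 = 897
30–39: 1780 × 0.927 = 1650
40–49: 1010 × 0.968 = 978
50+: 1620 × 0.955 + 960 × 0.539 = 1547 + 517 = 2064
Net migration: 0–9 − 237 → 658; 10–19 + 30 → 934; 20–29 + 40 → 937; 30–39 + 237 → 1887; 40–49 + 237 → 1215; 50+ + 220 → 2284
Giving 658 / 934 / 937 / 1887 / 1215 / 2284.
After projecting period 2:
Births: 1887 × 0.464 = 876 ; 1215 × 0.263 = 320 ⇒ total 1196
10–19: 658 × 0.952 = 626
20–29: 934 × 0.944 = 882
30–39: 937 × 0.927 = 869
40–49: 1887 × 0.968 = 1827
50+: 1215 × 0.955 + 2284 × 0.539 = 1160 + 1231 = 2391
Net migration: 0–9 − 237 → 959; 10–19 + 30 → 656; 20–29 + 40 → 922; 30–39 + 237 → 1106; 40–49 + 237 → 2064; 50+ + 220 → 2611
Giving 959 / 656 / 922 / 1106 / 2064 / 2611.
Scenario B total after 2 periods: 8318
Difference B − A = 8318 − 8232 = 86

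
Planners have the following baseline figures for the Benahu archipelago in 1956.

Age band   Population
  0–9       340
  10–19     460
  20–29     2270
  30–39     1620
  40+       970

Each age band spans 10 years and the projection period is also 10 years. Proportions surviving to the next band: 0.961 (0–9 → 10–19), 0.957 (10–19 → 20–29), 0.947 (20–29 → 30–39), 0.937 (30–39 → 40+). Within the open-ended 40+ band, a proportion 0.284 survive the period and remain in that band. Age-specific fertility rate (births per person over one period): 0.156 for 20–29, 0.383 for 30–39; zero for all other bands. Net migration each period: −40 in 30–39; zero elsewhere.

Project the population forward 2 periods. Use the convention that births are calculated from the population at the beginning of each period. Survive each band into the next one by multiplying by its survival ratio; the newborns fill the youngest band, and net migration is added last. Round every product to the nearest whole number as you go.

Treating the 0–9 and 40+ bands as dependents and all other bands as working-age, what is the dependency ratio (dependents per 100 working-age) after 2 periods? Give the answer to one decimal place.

206.8

After projecting period 1:
Births: 2270 × 0.156 = 354  |  1620 × 0.383 = 620 — total 974
10–19: 340 × 0.961 = 327
20–29: 460 × 0.957 = 440
30–39: 2270 × 0.947 = 2150
40+: 1620 × 0.937 + 970 × 0.284 = 1518 + 275 = 1793
Net migration: 30–39 − 40 → 2110
Giving 974 / 327 / 440 / 2110 / 1793.
After projecting period 2:
Births: 440 × 0.156 = 69  |  2110 × 0.383 = 808 — total 877
10–19: 974 × 0.961 = 936
20–29: 327 × 0.957 = 313
30–39: 440 × 0.947 = 417
40+: 2110 × 0.937 + 1793 × 0.284 = 1977 + 509 = 2486
Net migration: 30–39 − 40 → 377
Giving 877 / 936 / 313 / 377 / 2486.
Dependents (band 0–9 + band 40+) = 877 + 2486 = 3363; working-age = 1626; ratio = 3363/1626 × 100 = 206.8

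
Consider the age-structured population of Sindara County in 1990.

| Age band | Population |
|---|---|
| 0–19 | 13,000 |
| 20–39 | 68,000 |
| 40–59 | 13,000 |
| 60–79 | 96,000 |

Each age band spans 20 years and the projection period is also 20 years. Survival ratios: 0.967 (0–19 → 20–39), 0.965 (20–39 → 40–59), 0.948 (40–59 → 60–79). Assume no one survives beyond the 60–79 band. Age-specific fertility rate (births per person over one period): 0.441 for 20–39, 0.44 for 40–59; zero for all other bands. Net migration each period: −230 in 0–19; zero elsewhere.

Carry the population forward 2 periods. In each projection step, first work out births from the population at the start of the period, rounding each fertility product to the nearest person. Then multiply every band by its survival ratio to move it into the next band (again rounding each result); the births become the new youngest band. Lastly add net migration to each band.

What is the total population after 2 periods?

142833

Period 1:
Births: 68000 × 0.441 = 29988 ; 13000 × 0.44 = 5720 → total 35708
20–39: 13000 × 0.967 = 12571
40–59: 68000 × 0.965 = 65620
60–79: 13000 × 0.948 = 12324
Net migration: 0–19 − 230 → 35478
Population now: 0–19=35478, 20–39=12571, 40–59=65620, 60–79=12324
Period 2:
Births: 12571 × 0.441 = 5544 ; 65620 × 0.44 = 28873 → total 34417
20–39: 35478 × 0.967 = 34307
40–59: 12571 × 0.965 = 12131
60–79: 65620 × 0.948 = 62208
Net migration: 0–19 − 230 → 34187
Population now: 0–19=34187, 20–39=34307, 40–59=12131, 60–79=62208
Total after period 2: 34187 + 34307 + 12131 + 62208 = 142833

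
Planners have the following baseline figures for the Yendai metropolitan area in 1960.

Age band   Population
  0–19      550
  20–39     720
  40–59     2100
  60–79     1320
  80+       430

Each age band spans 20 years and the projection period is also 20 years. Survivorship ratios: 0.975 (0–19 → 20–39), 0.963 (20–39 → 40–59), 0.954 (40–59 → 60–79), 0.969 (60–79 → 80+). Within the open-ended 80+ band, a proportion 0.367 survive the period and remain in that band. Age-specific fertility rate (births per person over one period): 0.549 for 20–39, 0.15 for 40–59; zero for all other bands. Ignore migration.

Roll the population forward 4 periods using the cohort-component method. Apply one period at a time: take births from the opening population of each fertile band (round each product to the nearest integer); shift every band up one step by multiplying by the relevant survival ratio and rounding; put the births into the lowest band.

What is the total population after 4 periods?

2813

[period 1]
Births: 720 × 0.549 = 395 ; 2100 × 0.15 = 315 → total 710
20–39: 550 × 0.975 = 536
40–59: 720 × 0.963 = 693
60–79: 2100 × 0.954 = 2003
80+: 1320 × 0.969 + 430 × 0.367 = 1279 + 158 = 1437
→ [710, 536, 693, 2003, 1437]
[period 2]
Births: 536 × 0.549 = 294 ; 693 × 0.15 = 104 → total 398
20–39: 710 × 0.975 = 692
40–59: 536 × 0.963 = 516
60–79: 693 × 0.954 = 661
80+: 2003 × 0.969 + 1437 × 0.367 = 1941 + 527 = 2468
→ [398, 692, 516, 661, 2468]
[period 3]
Births: 692 × 0.549 = 380 ; 516 × 0.15 = 77 → total 457
20–39: 398 × 0.975 = 388
40–59: 692 × 0.963 = 666
60–79: 516 × 0.954 = 492
80+: 661 × 0.969 + 2468 × 0.367 = 641 + 906 = 1547
→ [457, 388, 666, 492, 1547]
[period 4]
Births: 388 × 0.549 = 213 ; 666 × 0.15 = 100 → total 313
20–39: 457 × 0.975 = 446
40–59: 388 × 0.963 = 374
60–79: 666 × 0.954 = 635
80+: 492 × 0.969 + 1547 × 0.367 = 477 + 568 = 1045
→ [313, 446, 374, 635, 1045]
Total after period 4: 313 + 446 + 374 + 635 + 1045 = 2813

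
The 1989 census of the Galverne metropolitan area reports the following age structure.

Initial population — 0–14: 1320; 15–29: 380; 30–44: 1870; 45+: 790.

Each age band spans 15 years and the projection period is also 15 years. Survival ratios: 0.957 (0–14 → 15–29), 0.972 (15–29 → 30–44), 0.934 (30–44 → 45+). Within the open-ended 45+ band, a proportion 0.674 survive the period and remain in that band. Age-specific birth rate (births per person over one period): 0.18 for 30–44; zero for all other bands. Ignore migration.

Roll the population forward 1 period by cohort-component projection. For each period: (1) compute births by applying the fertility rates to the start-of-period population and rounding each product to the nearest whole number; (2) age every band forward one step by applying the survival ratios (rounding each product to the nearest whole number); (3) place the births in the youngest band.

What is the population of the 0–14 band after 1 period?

337

(Groups numbered youngest = 1 to oldest = 4.)
Period 1.
Births: 1870 * 0.18 = 337
Group 2: 1320 * 0.957 = 1263
Group 3: 380 * 0.972 = 369
Group 4: 1870 * 0.934 + 790 * 0.674 = 1747 + 532 = 2279
Population now: 0–14=337, 15–29=1263, 30–44=369, 45+=2279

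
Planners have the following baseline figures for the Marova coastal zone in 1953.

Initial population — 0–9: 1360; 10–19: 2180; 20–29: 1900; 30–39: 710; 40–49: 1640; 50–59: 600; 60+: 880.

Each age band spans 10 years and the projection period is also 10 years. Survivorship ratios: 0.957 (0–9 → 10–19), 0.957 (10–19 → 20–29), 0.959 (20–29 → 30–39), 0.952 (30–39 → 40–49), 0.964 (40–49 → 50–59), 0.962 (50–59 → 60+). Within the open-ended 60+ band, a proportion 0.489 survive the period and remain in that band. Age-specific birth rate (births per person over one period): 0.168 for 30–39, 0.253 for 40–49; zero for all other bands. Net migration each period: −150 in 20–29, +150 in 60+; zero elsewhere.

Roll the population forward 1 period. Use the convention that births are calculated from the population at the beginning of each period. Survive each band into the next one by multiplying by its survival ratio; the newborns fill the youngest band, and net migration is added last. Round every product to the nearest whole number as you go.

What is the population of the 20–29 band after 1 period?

1936

After projecting period 1:
Births: 710 * 0.168 = 119 ; 1640 * 0.253 = 415 — total 534
10–19: 1360 * 0.957 = 1302
20–29: 2180 * 0.957 = 2086
30–39: 1900 * 0.959 = 1822
40–49: 710 * 0.952 = 676
50–59: 1640 * 0.964 = 1581
60+: 600 * 0.962 + 880 * 0.489 = 577 + 430 = 1007
Net migration: 20–29 − 150 → 1936; 60+ + 150 → 1157
Population now: 0–9=534, 10–19=1302, 20–29=1936, 30–39=1822, 40–49=676, 50–59=1581, 60+=1157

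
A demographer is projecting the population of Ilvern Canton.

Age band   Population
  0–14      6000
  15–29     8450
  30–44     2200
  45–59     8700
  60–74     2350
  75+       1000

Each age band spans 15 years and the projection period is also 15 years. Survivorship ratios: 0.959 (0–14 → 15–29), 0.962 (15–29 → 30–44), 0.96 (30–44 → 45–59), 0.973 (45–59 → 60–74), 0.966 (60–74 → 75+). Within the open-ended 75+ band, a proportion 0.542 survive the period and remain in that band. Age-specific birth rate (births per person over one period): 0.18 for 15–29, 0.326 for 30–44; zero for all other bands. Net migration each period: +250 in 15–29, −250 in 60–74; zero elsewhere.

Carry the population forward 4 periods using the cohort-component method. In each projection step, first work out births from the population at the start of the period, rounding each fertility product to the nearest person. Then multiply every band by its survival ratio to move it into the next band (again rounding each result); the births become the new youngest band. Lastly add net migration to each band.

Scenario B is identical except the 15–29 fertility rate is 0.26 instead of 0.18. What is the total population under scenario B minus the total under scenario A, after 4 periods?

[period 1]
Births: 8450 * 0.18 = 1521  |  2200 * 0.326 = 717 — total 2238
15–29: 6000 * 0.959 = 5754
30–44: 8450 * 0.962 = 8129
45–59: 2200 * 0.96 = 2112
60–74: 8700 * 0.973 = 8465
75+: 2350 * 0.966 + 1000 * 0.542 = 2270 + 542 = 2812
Net migration: 15–29 + 250 → 6004; 60–74 − 250 → 8215
Population now: 0–14=2238, 15–29=6004, 30–44=8129, 45–59=2112, 60–74=8215, 75+=2812
[period 2]
Births: 6004 * 0.18 = 1081  |  8129 * 0.326 = 2650 — total 3731
15–29: 2238 * 0.959 = 2146
30–44: 6004 * 0.962 = 5776
45–59: 8129 * 0.96 = 7804
60–74: 2112 * 0.973 = 2055
75+: 8215 * 0.966 + 2812 * 0.542 = 7936 + 1524 = 9460
Net migration: 15–29 + 250 → 2396; 60–74 − 250 → 1805
Population now: 0–14=3731, 15–29=2396, 30–44=5776, 45–59=7804, 60–74=1805, 75+=9460
[period 3]
Births: 2396 * 0.18 = 431  |  5776 * 0.326 = 1883 — total 2314
15–29: 3731 * 0.959 = 3578
30–44: 2396 * 0.962 = 2305
45–59: 5776 * 0.96 = 5545
60–74: 7804 * 0.973 = 7593
75+: 1805 * 0.966 + 9460 * 0.542 = 1744 + 5127 = 6871
Net migration: 15–29 + 250 → 3828; 60–74 − 250 → 7343
Population now: 0–14=2314, 15–29=3828, 30–44=2305, 45–59=5545, 60–74=7343, 75+=6871
[period 4]
Births: 3828 * 0.18 = 689  |  2305 * 0.326 = 751 — total 1440
15–29: 2314 * 0.959 = 2219
30–44: 3828 * 0.962 = 3683
45–59: 2305 * 0.96 = 2213
60–74: 5545 * 0.973 = 5395
75+: 7343 * 0.966 + 6871 * 0.542 = 7093 + 3724 = 10817
Net migration: 15–29 + 250 → 2469; 60–74 − 250 → 5145
Population now: 0–14=1440, 15–29=2469, 30–44=3683, 45–59=2213, 60–74=5145, 75+=10817
Scenario A total after 4 periods: 25767
Scenario B projection —
[period 1]
Births: 8450 * 0.26 = 2197  |  2200 * 0.326 = 717 — total 2914
15–29: 6000 * 0.959 = 5754
30–44: 8450 * 0.962 = 8129
45–59: 2200 * 0.96 = 2112
60–74: 8700 * 0.973 = 8465
75+: 2350 * 0.966 + 1000 * 0.542 = 2270 + 542 = 2812
Net migration: 15–29 + 250 → 6004; 60–74 − 250 → 8215
Population now: 0–14=2914, 15–29=6004, 30–44=8129, 45–59=2112, 60–74=8215, 75+=2812
[period 2]
Births: 6004 * 0.26 = 1561  |  8129 * 0.326 = 2650 — total 4211
15–29: 2914 * 0.959 = 2795
30–44: 6004 * 0.962 = 5776
45–59: 8129 * 0.96 = 7804
60–74: 2112 * 0.973 = 2055
75+: 8215 * 0.966 + 2812 * 0.542 = 7936 + 1524 = 9460
Net migration: 15–29 + 250 → 3045; 60–74 − 250 → 1805
Population now: 0–14=4211, 15–29=3045, 30–44=5776, 45–59=7804, 60–74=1805, 75+=9460
[period 3]
Births: 3045 * 0.26 = 792  |  5776 * 0.326 = 1883 — total 2675
15–29: 4211 * 0.959 = 4038
30–44: 3045 * 0.962 = 2929
45–59: 5776 * 0.96 = 5545
60–74: 7804 * 0.973 = 7593
75+: 1805 * 0.966 + 9460 * 0.542 = 1744 + 5127 = 6871
Net migration: 15–29 + 250 → 4288; 60–74 − 250 → 7343
Population now: 0–14=2675, 15–29=4288, 30–44=2929, 45–59=5545, 60–74=7343, 75+=6871
[period 4]
Births: 4288 * 0.26 = 1115  |  2929 * 0.326 = 955 — total 2070
15–29: 2675 * 0.959 = 2565
30–44: 4288 * 0.962 = 4125
45–59: 2929 * 0.96 = 2812
60–74: 5545 * 0.973 = 5395
75+: 7343 * 0.966 + 6871 * 0.542 = 7093 + 3724 = 10817
Net migration: 15–29 + 250 → 2815; 60–74 − 250 → 5145
Population now: 0–14=2070, 15–29=2815, 30–44=4125, 45–59=2812, 60–74=5145, 75+=10817
Scenario B total after 4 periods: 27784
Difference B − A = 27784 − 25767 = 2017

2017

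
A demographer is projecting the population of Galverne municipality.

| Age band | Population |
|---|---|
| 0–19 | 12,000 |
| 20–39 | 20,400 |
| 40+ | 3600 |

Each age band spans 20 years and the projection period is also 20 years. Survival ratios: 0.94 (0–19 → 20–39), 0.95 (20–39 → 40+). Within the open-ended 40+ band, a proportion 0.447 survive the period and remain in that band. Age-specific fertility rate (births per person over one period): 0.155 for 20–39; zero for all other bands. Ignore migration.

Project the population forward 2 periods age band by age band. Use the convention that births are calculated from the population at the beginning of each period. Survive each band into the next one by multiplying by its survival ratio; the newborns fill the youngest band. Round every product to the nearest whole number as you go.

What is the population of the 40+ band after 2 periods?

20098

[period 1]
Births: 20400 × 0.155 = 3162
20–39: 12000 × 0.94 = 11280
40+: 20400 × 0.95 + 3600 × 0.447 = 19380 + 1609 = 20989
Giving 3162 / 11280 / 20989.
[period 2]
Births: 11280 × 0.155 = 1748
20–39: 3162 × 0.94 = 2972
40+: 11280 × 0.95 + 20989 × 0.447 = 10716 + 9382 = 20098
Giving 1748 / 2972 / 20098.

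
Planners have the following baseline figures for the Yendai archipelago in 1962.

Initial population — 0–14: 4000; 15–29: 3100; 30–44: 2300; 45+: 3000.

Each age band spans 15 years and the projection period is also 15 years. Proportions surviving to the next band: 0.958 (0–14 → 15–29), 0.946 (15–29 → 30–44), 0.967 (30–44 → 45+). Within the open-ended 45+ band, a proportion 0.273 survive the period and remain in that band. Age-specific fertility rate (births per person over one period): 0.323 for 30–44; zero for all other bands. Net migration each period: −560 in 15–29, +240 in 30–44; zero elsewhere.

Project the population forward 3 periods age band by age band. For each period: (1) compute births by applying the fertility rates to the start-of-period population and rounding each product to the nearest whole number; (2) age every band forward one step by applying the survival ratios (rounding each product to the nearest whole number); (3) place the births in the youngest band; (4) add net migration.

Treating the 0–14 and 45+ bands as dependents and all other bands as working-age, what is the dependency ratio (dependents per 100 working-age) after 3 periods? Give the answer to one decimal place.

Period 1:
Births: 2300 × 0.323 = 743
15–29: 4000 × 0.958 = 3832
30–44: 3100 × 0.946 = 2933
45+: 2300 × 0.967 + 3000 × 0.273 = 2224 + 819 = 3043
Net migration: 15–29 − 560 → 3272; 30–44 + 240 → 3173
Population now: 0–14=743, 15–29=3272, 30–44=3173, 45+=3043
Period 2:
Births: 3173 × 0.323 = 1025
15–29: 743 × 0.958 = 712
30–44: 3272 × 0.946 = 3095
45+: 3173 × 0.967 + 3043 × 0.273 = 3068 + 831 = 3899
Net migration: 15–29 − 560 → 152; 30–44 + 240 → 3335
Population now: 0–14=1025, 15–29=152, 30–44=3335, 45+=3899
Period 3:
Births: 3335 × 0.323 = 1077
15–29: 1025 × 0.958 = 982
30–44: 152 × 0.946 = 144
45+: 3335 × 0.967 + 3899 × 0.273 = 3225 + 1064 = 4289
Net migration: 15–29 − 560 → 422; 30–44 + 240 → 384
Population now: 0–14=1077, 15–29=422, 30–44=384, 45+=4289
Dependents (band 0–14 + band 45+) = 1077 + 4289 = 5366; working-age = 806; ratio = 5366/806 × 100 = 665.8

665.8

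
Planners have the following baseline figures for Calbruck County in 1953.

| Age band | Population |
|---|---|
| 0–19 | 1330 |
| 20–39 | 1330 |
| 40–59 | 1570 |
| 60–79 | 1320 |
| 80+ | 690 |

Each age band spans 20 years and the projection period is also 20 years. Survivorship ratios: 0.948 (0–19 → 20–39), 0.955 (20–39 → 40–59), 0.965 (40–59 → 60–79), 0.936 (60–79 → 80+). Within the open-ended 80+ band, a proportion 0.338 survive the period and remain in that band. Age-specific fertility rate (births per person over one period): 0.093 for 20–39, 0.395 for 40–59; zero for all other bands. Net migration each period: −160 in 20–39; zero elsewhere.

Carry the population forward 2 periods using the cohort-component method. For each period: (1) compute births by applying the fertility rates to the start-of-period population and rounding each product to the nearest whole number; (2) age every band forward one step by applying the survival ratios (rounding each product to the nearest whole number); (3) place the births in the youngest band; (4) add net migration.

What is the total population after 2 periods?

(Bands numbered youngest = 1 to oldest = 5.)
Period 1.
Births: 1330 * 0.093 = 124  |  1570 * 0.395 = 620 → total 744
Band 2: 1330 * 0.948 = 1261
Band 3: 1330 * 0.955 = 1270
Band 4: 1570 * 0.965 = 1515
Band 5: 1320 * 0.936 + 690 * 0.338 = 1236 + 233 = 1469
Net migration: Band 2 − 160 → 1101
Population now: 0–19=744, 20–39=1101, 40–59=1270, 60–79=1515, 80+=1469
Period 2.
Births: 1101 * 0.093 = 102  |  1270 * 0.395 = 502 → total 604
Band 2: 744 * 0.948 = 705
Band 3: 1101 * 0.955 = 1051
Band 4: 1270 * 0.965 = 1226
Band 5: 1515 * 0.936 + 1469 * 0.338 = 1418 + 497 = 1915
Net migration: Band 2 − 160 → 545
Population now: 0–19=604, 20–39=545, 40–59=1051, 60–79=1226, 80+=1915
Total after period 2: 604 + 545 + 1051 + 1226 + 1915 = 5341

5341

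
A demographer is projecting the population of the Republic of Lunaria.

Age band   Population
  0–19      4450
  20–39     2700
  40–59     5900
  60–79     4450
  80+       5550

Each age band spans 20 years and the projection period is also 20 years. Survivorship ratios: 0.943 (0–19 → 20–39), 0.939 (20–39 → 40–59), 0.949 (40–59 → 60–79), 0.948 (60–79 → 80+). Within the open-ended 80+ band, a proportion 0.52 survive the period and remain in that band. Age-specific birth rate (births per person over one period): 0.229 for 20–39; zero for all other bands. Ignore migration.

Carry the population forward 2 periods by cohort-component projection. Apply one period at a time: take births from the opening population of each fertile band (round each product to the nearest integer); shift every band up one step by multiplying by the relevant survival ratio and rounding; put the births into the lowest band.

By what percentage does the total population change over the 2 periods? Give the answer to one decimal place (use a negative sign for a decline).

-26.7

After projecting period 1:
Births: 2700 * 0.229 = 618
20–39: 4450 * 0.943 = 4196
40–59: 2700 * 0.939 = 2535
60–79: 5900 * 0.949 = 5599
80+: 4450 * 0.948 + 5550 * 0.52 = 4219 + 2886 = 7105
Giving 618 / 4196 / 2535 / 5599 / 7105.
After projecting period 2:
Births: 4196 * 0.229 = 961
20–39: 618 * 0.943 = 583
40–59: 4196 * 0.939 = 3940
60–79: 2535 * 0.949 = 2406
80+: 5599 * 0.948 + 7105 * 0.52 = 5308 + 3695 = 9003
Giving 961 / 583 / 3940 / 2406 / 9003.
Total: 23050 → 16893; change = -6157; percentage change = -26.7%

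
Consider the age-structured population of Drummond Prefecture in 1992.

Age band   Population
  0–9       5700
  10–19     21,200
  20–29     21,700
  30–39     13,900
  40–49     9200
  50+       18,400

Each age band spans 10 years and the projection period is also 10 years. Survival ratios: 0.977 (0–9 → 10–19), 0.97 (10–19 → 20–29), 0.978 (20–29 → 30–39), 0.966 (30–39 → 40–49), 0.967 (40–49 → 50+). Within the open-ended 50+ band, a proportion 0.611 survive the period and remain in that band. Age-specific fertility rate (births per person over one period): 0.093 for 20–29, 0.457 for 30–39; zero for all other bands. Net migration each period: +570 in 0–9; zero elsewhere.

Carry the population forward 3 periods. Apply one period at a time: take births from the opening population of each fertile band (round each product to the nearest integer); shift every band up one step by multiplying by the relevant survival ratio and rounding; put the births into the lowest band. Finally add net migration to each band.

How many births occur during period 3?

9693

Let group 1 be 0–9 through group 6 = 50+.
— Period 1 —
Births: 21700 × 0.093 = 2018 ; 13900 × 0.457 = 6352 → total 8370
Group 2: 5700 × 0.977 = 5569
Group 3: 21200 × 0.97 = 20564
Group 4: 21700 × 0.978 = 21223
Group 5: 13900 × 0.966 = 13427
Group 6: 9200 × 0.967 + 18400 × 0.611 = 8896 + 11242 = 20138
Net migration: Group 1 + 570 → 8940
Population now: 0–9=8940, 10–19=5569, 20–29=20564, 30–39=21223, 40–49=13427, 50+=20138
— Period 2 —
Births: 20564 × 0.093 = 1912 ; 21223 × 0.457 = 9699 → total 11611
Group 2: 8940 × 0.977 = 8734
Group 3: 5569 × 0.97 = 5402
Group 4: 20564 × 0.978 = 20112
Group 5: 21223 × 0.966 = 20501
Group 6: 13427 × 0.967 + 20138 × 0.611 = 12984 + 12304 = 25288
Net migration: Group 1 + 570 → 12181
Population now: 0–9=12181, 10–19=8734, 20–29=5402, 30–39=20112, 40–49=20501, 50+=25288
— Period 3 —
Births: 5402 × 0.093 = 502 ; 20112 × 0.457 = 9191 → total 9693
Group 2: 12181 × 0.977 = 11901
Group 3: 8734 × 0.97 = 8472
Group 4: 5402 × 0.978 = 5283
Group 5: 20112 × 0.966 = 19428
Group 6: 20501 × 0.967 + 25288 × 0.611 = 19824 + 15451 = 35275
Net migration: Group 1 + 570 → 10263
Population now: 0–9=10263, 10–19=11901, 20–29=8472, 30–39=5283, 40–49=19428, 50+=35275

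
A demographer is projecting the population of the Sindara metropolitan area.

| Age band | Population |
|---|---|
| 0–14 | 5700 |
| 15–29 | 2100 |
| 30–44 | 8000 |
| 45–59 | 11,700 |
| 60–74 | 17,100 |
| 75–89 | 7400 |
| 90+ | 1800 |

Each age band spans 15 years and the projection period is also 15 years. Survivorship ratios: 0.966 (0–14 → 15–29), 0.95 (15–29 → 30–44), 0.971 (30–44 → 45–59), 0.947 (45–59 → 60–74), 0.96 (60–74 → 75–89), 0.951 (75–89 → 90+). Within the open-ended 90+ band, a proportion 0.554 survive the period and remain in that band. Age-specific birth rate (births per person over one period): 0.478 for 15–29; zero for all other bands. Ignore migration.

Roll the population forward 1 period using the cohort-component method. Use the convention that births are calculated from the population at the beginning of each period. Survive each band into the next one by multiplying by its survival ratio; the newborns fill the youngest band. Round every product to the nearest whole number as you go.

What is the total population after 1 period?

Let group 1 be 0–14 through group 7 = 90+.
Period 1.
Births: 2100 × 0.478 = 1004
Group 2: 5700 × 0.966 = 5506
Group 3: 2100 × 0.95 = 1995
Group 4: 8000 × 0.971 = 7768
Group 5: 11700 × 0.947 = 11080
Group 6: 17100 × 0.96 = 16416
Group 7: 7400 × 0.951 + 1800 × 0.554 = 7037 + 997 = 8034
End of period: [1004, 5506, 1995, 7768, 11080, 16416, 8034]
Total after period 1: 1004 + 5506 + 1995 + 7768 + 11080 + 16416 + 8034 = 51803

51803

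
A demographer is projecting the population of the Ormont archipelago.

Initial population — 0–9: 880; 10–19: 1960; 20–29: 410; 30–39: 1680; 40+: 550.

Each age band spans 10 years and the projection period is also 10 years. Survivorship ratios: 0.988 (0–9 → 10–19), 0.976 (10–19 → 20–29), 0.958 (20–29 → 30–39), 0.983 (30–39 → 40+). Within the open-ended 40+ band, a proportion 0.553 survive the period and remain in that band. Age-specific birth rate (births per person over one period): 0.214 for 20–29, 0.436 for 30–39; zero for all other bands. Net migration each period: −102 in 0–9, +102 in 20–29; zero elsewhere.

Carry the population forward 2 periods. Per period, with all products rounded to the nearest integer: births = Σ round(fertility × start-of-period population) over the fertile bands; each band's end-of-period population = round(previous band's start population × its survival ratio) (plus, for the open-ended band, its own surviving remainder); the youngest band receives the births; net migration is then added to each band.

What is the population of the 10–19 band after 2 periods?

709

After projecting period 1:
Births: 410 * 0.214 = 88, 1680 * 0.436 = 732 — total 820
10–19: 880 * 0.988 = 869
20–29: 1960 * 0.976 = 1913
30–39: 410 * 0.958 = 393
40+: 1680 * 0.983 + 550 * 0.553 = 1651 + 304 = 1955
Net migration: 0–9 − 102 → 718; 20–29 + 102 → 2015
Population now: 0–9=718, 10–19=869, 20–29=2015, 30–39=393, 40+=1955
After projecting period 2:
Births: 2015 * 0.214 = 431, 393 * 0.436 = 171 — total 602
10–19: 718 * 0.988 = 709
20–29: 869 * 0.976 = 848
30–39: 2015 * 0.958 = 1930
40+: 393 * 0.983 + 1955 * 0.553 = 386 + 1081 = 1467
Net migration: 0–9 − 102 → 500; 20–29 + 102 → 950
Population now: 0–9=500, 10–19=709, 20–29=950, 30–39=1930, 40+=1467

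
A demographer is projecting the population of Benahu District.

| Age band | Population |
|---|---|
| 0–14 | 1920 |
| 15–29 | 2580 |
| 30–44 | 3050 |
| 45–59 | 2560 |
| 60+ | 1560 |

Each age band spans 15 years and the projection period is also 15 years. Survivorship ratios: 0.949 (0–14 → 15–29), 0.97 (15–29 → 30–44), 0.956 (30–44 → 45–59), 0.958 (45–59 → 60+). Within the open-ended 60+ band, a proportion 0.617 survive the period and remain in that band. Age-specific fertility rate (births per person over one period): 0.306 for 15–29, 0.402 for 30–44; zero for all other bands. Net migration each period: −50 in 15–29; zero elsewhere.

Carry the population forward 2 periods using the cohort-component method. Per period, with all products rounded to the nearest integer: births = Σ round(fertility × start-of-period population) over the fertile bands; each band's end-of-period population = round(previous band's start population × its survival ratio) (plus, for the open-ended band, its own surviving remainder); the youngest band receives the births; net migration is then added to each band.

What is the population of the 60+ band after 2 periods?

After projecting period 1:
Births: 2580 × 0.306 = 789, 3050 × 0.402 = 1226 — total 2015
15–29: 1920 × 0.949 = 1822
30–44: 2580 × 0.97 = 2503
45–59: 3050 × 0.956 = 2916
60+: 2560 × 0.958 + 1560 × 0.617 = 2452 + 963 = 3415
Net migration: 15–29 − 50 → 1772
Population now: 0–14=2015, 15–29=1772, 30–44=2503, 45–59=2916, 60+=3415
After projecting period 2:
Births: 1772 × 0.306 = 542, 2503 × 0.402 = 1006 — total 1548
15–29: 2015 × 0.949 = 1912
30–44: 1772 × 0.97 = 1719
45–59: 2503 × 0.956 = 2393
60+: 2916 × 0.958 + 3415 × 0.617 = 2794 + 2107 = 4901
Net migration: 15–29 − 50 → 1862
Population now: 0–14=1548, 15–29=1862, 30–44=1719, 45–59=2393, 60+=4901

4901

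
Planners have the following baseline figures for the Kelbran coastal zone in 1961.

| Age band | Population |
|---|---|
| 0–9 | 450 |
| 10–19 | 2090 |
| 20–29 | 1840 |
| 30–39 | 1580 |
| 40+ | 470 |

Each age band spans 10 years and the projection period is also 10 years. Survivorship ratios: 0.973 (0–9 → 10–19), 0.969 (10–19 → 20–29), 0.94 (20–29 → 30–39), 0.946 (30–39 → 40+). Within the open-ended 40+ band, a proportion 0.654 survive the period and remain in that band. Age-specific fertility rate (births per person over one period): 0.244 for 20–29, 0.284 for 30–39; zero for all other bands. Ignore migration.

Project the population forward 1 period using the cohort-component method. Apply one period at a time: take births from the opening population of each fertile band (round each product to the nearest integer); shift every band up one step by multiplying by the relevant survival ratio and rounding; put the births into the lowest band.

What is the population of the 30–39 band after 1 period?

1730

Let band 1 be 0–9 through band 5 = 40+.
Period 1:
Births: 1840 * 0.244 = 449 ; 1580 * 0.284 = 449 → total 898
Band 2: 450 * 0.973 = 438
Band 3: 2090 * 0.969 = 2025
Band 4: 1840 * 0.94 = 1730
Band 5: 1580 * 0.946 + 470 * 0.654 = 1495 + 307 = 1802
End of period: [898, 438, 2025, 1730, 1802]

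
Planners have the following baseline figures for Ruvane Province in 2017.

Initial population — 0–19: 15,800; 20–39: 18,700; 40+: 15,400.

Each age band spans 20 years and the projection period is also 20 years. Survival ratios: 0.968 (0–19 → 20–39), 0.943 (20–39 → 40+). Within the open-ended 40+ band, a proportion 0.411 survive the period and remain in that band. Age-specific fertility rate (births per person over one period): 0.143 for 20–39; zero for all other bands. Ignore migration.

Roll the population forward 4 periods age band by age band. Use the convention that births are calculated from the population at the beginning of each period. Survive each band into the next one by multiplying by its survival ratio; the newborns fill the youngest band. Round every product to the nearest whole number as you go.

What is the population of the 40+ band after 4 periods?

7099

[period 1]
Births: 18700 × 0.143 = 2674
20–39: 15800 × 0.968 = 15294
40+: 18700 × 0.943 + 15400 × 0.411 = 17634 + 6329 = 23963
Giving 2674 / 15294 / 23963.
[period 2]
Births: 15294 × 0.143 = 2187
20–39: 2674 × 0.968 = 2588
40+: 15294 × 0.943 + 23963 × 0.411 = 14422 + 9849 = 24271
Giving 2187 / 2588 / 24271.
[period 3]
Births: 2588 × 0.143 = 370
20–39: 2187 × 0.968 = 2117
40+: 2588 × 0.943 + 24271 × 0.411 = 2440 + 9975 = 12415
Giving 370 / 2117 / 12415.
[period 4]
Births: 2117 × 0.143 = 303
20–39: 370 × 0.968 = 358
40+: 2117 × 0.943 + 12415 × 0.411 = 1996 + 5103 = 7099
Giving 303 / 358 / 7099.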